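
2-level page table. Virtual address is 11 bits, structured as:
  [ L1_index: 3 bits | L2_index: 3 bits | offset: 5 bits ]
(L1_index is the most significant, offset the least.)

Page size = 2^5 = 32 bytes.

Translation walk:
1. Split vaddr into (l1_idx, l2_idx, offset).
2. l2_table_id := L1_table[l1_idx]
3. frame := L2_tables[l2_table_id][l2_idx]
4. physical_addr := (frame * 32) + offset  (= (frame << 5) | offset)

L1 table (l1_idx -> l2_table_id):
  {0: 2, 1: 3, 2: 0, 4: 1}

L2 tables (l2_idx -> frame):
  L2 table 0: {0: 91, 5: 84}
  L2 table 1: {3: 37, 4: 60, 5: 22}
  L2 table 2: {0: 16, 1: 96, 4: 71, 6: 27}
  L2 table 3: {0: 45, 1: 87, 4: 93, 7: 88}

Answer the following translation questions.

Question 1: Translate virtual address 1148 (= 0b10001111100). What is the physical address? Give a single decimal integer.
vaddr = 1148 = 0b10001111100
Split: l1_idx=4, l2_idx=3, offset=28
L1[4] = 1
L2[1][3] = 37
paddr = 37 * 32 + 28 = 1212

Answer: 1212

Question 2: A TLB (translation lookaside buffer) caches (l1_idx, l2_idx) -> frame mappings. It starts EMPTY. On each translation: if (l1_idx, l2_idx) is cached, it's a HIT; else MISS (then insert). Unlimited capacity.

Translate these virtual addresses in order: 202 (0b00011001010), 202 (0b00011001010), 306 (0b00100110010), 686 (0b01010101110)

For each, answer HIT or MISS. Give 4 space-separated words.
vaddr=202: (0,6) not in TLB -> MISS, insert
vaddr=202: (0,6) in TLB -> HIT
vaddr=306: (1,1) not in TLB -> MISS, insert
vaddr=686: (2,5) not in TLB -> MISS, insert

Answer: MISS HIT MISS MISS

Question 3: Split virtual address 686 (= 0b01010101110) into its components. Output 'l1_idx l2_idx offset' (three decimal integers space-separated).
Answer: 2 5 14

Derivation:
vaddr = 686 = 0b01010101110
  top 3 bits -> l1_idx = 2
  next 3 bits -> l2_idx = 5
  bottom 5 bits -> offset = 14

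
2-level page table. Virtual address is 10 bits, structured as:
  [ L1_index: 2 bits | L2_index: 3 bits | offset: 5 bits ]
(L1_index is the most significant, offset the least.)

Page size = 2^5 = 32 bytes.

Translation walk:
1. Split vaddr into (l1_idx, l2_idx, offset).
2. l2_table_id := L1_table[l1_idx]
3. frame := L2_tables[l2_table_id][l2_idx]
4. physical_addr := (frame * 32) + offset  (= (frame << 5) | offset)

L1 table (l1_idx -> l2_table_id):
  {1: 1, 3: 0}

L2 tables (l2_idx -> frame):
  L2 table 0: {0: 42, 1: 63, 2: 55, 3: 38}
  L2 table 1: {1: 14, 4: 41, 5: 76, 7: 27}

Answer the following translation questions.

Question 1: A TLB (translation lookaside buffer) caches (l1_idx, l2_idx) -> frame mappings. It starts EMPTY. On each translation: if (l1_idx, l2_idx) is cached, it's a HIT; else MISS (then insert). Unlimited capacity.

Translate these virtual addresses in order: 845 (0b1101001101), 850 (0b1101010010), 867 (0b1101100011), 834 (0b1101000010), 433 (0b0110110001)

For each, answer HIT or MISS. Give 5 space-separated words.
vaddr=845: (3,2) not in TLB -> MISS, insert
vaddr=850: (3,2) in TLB -> HIT
vaddr=867: (3,3) not in TLB -> MISS, insert
vaddr=834: (3,2) in TLB -> HIT
vaddr=433: (1,5) not in TLB -> MISS, insert

Answer: MISS HIT MISS HIT MISS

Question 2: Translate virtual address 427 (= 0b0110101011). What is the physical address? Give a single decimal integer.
Answer: 2443

Derivation:
vaddr = 427 = 0b0110101011
Split: l1_idx=1, l2_idx=5, offset=11
L1[1] = 1
L2[1][5] = 76
paddr = 76 * 32 + 11 = 2443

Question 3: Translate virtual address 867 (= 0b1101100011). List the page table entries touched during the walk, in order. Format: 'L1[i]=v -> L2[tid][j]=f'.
Answer: L1[3]=0 -> L2[0][3]=38

Derivation:
vaddr = 867 = 0b1101100011
Split: l1_idx=3, l2_idx=3, offset=3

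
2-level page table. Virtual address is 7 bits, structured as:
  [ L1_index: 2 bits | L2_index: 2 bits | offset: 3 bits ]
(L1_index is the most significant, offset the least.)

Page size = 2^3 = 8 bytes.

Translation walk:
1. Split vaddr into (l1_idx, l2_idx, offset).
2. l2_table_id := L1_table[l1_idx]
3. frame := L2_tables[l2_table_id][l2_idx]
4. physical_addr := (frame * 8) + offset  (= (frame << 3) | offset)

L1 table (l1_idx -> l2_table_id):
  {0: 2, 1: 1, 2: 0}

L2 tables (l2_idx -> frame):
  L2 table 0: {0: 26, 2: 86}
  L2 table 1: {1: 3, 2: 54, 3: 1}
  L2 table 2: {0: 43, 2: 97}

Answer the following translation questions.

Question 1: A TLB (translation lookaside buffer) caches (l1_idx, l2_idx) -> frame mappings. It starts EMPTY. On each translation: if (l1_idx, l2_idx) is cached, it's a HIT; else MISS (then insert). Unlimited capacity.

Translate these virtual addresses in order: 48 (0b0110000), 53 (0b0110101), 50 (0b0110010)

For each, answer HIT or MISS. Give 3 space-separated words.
vaddr=48: (1,2) not in TLB -> MISS, insert
vaddr=53: (1,2) in TLB -> HIT
vaddr=50: (1,2) in TLB -> HIT

Answer: MISS HIT HIT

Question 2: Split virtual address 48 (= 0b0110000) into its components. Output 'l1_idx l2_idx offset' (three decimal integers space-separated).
Answer: 1 2 0

Derivation:
vaddr = 48 = 0b0110000
  top 2 bits -> l1_idx = 1
  next 2 bits -> l2_idx = 2
  bottom 3 bits -> offset = 0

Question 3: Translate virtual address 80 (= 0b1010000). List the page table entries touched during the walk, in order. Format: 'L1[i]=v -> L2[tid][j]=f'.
vaddr = 80 = 0b1010000
Split: l1_idx=2, l2_idx=2, offset=0

Answer: L1[2]=0 -> L2[0][2]=86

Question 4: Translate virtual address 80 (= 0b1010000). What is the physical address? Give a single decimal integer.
vaddr = 80 = 0b1010000
Split: l1_idx=2, l2_idx=2, offset=0
L1[2] = 0
L2[0][2] = 86
paddr = 86 * 8 + 0 = 688

Answer: 688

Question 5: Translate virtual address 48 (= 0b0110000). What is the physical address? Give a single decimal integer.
vaddr = 48 = 0b0110000
Split: l1_idx=1, l2_idx=2, offset=0
L1[1] = 1
L2[1][2] = 54
paddr = 54 * 8 + 0 = 432

Answer: 432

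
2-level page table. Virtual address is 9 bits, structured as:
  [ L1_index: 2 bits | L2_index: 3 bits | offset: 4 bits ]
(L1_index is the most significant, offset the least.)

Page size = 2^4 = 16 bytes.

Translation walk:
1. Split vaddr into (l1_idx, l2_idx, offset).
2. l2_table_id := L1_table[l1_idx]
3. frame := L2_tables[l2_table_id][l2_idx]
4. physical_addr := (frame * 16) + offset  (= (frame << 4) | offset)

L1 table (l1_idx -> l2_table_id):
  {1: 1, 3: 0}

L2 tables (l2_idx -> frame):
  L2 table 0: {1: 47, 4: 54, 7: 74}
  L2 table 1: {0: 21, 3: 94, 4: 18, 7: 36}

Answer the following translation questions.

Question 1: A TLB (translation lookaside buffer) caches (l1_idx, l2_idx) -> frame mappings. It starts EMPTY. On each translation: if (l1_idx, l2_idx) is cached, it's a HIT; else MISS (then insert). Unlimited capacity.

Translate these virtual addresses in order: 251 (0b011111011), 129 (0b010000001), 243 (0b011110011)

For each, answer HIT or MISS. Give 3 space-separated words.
Answer: MISS MISS HIT

Derivation:
vaddr=251: (1,7) not in TLB -> MISS, insert
vaddr=129: (1,0) not in TLB -> MISS, insert
vaddr=243: (1,7) in TLB -> HIT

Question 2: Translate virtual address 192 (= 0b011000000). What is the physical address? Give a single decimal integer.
vaddr = 192 = 0b011000000
Split: l1_idx=1, l2_idx=4, offset=0
L1[1] = 1
L2[1][4] = 18
paddr = 18 * 16 + 0 = 288

Answer: 288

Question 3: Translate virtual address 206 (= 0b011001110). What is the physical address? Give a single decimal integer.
vaddr = 206 = 0b011001110
Split: l1_idx=1, l2_idx=4, offset=14
L1[1] = 1
L2[1][4] = 18
paddr = 18 * 16 + 14 = 302

Answer: 302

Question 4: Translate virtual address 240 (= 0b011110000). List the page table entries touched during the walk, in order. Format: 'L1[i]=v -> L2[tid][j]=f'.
Answer: L1[1]=1 -> L2[1][7]=36

Derivation:
vaddr = 240 = 0b011110000
Split: l1_idx=1, l2_idx=7, offset=0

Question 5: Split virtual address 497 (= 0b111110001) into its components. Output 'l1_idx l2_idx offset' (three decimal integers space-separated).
vaddr = 497 = 0b111110001
  top 2 bits -> l1_idx = 3
  next 3 bits -> l2_idx = 7
  bottom 4 bits -> offset = 1

Answer: 3 7 1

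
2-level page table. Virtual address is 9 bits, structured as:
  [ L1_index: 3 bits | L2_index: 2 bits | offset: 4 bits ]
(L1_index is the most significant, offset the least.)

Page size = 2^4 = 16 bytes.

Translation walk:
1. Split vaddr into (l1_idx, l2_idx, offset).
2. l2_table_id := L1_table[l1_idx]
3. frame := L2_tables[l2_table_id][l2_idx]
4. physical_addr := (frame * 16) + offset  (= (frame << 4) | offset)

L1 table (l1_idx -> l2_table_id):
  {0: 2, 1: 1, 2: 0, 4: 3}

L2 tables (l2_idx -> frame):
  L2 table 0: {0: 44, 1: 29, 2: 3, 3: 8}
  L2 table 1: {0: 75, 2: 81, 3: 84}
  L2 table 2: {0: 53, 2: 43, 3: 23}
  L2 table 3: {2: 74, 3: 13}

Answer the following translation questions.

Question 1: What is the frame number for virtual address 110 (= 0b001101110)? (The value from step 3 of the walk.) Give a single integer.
vaddr = 110: l1_idx=1, l2_idx=2
L1[1] = 1; L2[1][2] = 81

Answer: 81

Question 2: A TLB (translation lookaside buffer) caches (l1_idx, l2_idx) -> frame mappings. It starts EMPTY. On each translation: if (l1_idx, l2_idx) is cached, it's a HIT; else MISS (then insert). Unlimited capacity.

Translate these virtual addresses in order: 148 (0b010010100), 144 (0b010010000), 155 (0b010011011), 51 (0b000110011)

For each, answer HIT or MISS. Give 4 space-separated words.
vaddr=148: (2,1) not in TLB -> MISS, insert
vaddr=144: (2,1) in TLB -> HIT
vaddr=155: (2,1) in TLB -> HIT
vaddr=51: (0,3) not in TLB -> MISS, insert

Answer: MISS HIT HIT MISS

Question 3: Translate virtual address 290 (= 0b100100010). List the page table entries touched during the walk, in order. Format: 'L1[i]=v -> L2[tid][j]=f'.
Answer: L1[4]=3 -> L2[3][2]=74

Derivation:
vaddr = 290 = 0b100100010
Split: l1_idx=4, l2_idx=2, offset=2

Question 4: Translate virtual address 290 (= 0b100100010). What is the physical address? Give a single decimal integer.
Answer: 1186

Derivation:
vaddr = 290 = 0b100100010
Split: l1_idx=4, l2_idx=2, offset=2
L1[4] = 3
L2[3][2] = 74
paddr = 74 * 16 + 2 = 1186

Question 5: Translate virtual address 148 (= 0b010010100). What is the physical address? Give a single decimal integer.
vaddr = 148 = 0b010010100
Split: l1_idx=2, l2_idx=1, offset=4
L1[2] = 0
L2[0][1] = 29
paddr = 29 * 16 + 4 = 468

Answer: 468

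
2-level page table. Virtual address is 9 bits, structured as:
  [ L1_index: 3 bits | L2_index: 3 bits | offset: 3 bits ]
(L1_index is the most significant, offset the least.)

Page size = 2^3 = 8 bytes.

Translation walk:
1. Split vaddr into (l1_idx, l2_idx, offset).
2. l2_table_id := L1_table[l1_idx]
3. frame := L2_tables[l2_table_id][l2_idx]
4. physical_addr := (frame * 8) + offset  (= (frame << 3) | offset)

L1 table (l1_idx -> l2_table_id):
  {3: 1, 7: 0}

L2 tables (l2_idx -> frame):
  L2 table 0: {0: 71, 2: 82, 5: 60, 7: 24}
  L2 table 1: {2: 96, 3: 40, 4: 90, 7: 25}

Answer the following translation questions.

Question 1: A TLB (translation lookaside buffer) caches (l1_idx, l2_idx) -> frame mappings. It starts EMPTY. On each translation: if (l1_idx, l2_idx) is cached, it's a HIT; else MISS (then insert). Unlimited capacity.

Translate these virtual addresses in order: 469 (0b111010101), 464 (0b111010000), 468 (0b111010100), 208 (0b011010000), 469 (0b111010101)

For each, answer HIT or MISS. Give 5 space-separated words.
Answer: MISS HIT HIT MISS HIT

Derivation:
vaddr=469: (7,2) not in TLB -> MISS, insert
vaddr=464: (7,2) in TLB -> HIT
vaddr=468: (7,2) in TLB -> HIT
vaddr=208: (3,2) not in TLB -> MISS, insert
vaddr=469: (7,2) in TLB -> HIT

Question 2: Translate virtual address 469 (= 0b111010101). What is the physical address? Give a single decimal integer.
Answer: 661

Derivation:
vaddr = 469 = 0b111010101
Split: l1_idx=7, l2_idx=2, offset=5
L1[7] = 0
L2[0][2] = 82
paddr = 82 * 8 + 5 = 661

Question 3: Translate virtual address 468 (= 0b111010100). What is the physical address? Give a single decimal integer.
Answer: 660

Derivation:
vaddr = 468 = 0b111010100
Split: l1_idx=7, l2_idx=2, offset=4
L1[7] = 0
L2[0][2] = 82
paddr = 82 * 8 + 4 = 660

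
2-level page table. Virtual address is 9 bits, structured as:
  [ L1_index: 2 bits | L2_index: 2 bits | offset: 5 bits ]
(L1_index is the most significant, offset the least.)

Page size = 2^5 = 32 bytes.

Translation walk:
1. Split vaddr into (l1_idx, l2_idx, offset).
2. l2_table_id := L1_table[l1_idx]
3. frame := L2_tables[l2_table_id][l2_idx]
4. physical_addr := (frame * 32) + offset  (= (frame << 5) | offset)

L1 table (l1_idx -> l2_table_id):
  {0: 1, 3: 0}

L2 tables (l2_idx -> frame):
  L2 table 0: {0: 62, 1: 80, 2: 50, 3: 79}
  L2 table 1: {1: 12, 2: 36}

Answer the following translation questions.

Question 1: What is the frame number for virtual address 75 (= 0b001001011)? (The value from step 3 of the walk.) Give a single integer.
Answer: 36

Derivation:
vaddr = 75: l1_idx=0, l2_idx=2
L1[0] = 1; L2[1][2] = 36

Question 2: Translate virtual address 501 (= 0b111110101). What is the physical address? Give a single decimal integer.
Answer: 2549

Derivation:
vaddr = 501 = 0b111110101
Split: l1_idx=3, l2_idx=3, offset=21
L1[3] = 0
L2[0][3] = 79
paddr = 79 * 32 + 21 = 2549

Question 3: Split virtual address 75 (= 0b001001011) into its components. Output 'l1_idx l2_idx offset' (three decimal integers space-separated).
Answer: 0 2 11

Derivation:
vaddr = 75 = 0b001001011
  top 2 bits -> l1_idx = 0
  next 2 bits -> l2_idx = 2
  bottom 5 bits -> offset = 11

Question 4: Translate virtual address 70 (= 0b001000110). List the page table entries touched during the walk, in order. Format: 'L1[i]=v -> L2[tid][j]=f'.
vaddr = 70 = 0b001000110
Split: l1_idx=0, l2_idx=2, offset=6

Answer: L1[0]=1 -> L2[1][2]=36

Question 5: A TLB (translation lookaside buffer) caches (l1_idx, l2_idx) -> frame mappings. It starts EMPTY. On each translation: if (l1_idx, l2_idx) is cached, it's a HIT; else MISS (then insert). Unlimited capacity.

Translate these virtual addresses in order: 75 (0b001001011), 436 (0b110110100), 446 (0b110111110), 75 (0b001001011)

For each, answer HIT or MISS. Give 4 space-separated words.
Answer: MISS MISS HIT HIT

Derivation:
vaddr=75: (0,2) not in TLB -> MISS, insert
vaddr=436: (3,1) not in TLB -> MISS, insert
vaddr=446: (3,1) in TLB -> HIT
vaddr=75: (0,2) in TLB -> HIT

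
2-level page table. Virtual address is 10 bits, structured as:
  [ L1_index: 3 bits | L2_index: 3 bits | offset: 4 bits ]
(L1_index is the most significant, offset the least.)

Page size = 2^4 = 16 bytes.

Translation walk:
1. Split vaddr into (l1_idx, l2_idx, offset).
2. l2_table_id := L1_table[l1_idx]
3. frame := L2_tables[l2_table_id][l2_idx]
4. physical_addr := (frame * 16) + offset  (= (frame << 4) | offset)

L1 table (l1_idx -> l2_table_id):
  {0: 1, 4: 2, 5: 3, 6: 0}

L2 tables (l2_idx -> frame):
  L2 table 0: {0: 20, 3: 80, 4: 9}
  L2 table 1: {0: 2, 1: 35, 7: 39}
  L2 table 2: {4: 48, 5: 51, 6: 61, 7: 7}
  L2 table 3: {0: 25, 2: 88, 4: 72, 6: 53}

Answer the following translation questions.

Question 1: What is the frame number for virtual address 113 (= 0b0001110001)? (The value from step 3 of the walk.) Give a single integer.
Answer: 39

Derivation:
vaddr = 113: l1_idx=0, l2_idx=7
L1[0] = 1; L2[1][7] = 39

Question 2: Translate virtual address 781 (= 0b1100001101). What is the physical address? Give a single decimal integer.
Answer: 333

Derivation:
vaddr = 781 = 0b1100001101
Split: l1_idx=6, l2_idx=0, offset=13
L1[6] = 0
L2[0][0] = 20
paddr = 20 * 16 + 13 = 333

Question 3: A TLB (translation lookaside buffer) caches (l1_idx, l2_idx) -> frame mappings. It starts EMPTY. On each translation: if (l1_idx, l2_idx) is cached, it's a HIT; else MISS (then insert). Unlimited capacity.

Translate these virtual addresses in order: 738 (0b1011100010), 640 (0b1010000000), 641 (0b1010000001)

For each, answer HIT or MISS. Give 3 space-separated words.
vaddr=738: (5,6) not in TLB -> MISS, insert
vaddr=640: (5,0) not in TLB -> MISS, insert
vaddr=641: (5,0) in TLB -> HIT

Answer: MISS MISS HIT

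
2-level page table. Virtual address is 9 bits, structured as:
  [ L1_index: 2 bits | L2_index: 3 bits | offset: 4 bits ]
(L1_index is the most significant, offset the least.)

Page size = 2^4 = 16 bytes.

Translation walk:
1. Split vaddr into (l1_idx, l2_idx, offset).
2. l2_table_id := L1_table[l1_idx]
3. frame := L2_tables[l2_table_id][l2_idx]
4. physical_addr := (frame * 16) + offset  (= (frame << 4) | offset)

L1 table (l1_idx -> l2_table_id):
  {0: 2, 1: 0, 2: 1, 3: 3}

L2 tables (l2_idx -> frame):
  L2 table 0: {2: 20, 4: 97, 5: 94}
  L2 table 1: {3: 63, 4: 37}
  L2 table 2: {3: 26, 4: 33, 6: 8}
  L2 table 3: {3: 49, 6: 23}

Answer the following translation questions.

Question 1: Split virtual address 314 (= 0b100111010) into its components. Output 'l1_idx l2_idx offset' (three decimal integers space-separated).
vaddr = 314 = 0b100111010
  top 2 bits -> l1_idx = 2
  next 3 bits -> l2_idx = 3
  bottom 4 bits -> offset = 10

Answer: 2 3 10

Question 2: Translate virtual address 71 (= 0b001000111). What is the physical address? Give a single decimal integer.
Answer: 535

Derivation:
vaddr = 71 = 0b001000111
Split: l1_idx=0, l2_idx=4, offset=7
L1[0] = 2
L2[2][4] = 33
paddr = 33 * 16 + 7 = 535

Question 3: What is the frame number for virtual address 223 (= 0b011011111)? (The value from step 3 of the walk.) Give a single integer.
vaddr = 223: l1_idx=1, l2_idx=5
L1[1] = 0; L2[0][5] = 94

Answer: 94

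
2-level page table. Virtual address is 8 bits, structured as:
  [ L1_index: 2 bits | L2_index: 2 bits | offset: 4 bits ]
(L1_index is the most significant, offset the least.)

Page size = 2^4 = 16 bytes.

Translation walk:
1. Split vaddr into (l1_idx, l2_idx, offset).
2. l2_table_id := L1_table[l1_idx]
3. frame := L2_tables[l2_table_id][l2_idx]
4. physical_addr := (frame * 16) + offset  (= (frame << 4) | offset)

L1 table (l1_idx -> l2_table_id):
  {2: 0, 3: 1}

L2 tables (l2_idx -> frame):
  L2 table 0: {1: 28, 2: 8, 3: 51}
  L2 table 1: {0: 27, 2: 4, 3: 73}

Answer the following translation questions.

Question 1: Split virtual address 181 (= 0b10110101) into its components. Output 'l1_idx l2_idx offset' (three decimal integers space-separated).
vaddr = 181 = 0b10110101
  top 2 bits -> l1_idx = 2
  next 2 bits -> l2_idx = 3
  bottom 4 bits -> offset = 5

Answer: 2 3 5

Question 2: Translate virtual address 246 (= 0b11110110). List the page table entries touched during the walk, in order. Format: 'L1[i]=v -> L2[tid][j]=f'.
Answer: L1[3]=1 -> L2[1][3]=73

Derivation:
vaddr = 246 = 0b11110110
Split: l1_idx=3, l2_idx=3, offset=6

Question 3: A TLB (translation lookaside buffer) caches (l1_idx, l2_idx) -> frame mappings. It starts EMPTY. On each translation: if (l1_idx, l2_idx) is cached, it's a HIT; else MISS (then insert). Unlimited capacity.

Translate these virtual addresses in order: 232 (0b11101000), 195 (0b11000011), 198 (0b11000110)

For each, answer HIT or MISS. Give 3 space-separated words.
Answer: MISS MISS HIT

Derivation:
vaddr=232: (3,2) not in TLB -> MISS, insert
vaddr=195: (3,0) not in TLB -> MISS, insert
vaddr=198: (3,0) in TLB -> HIT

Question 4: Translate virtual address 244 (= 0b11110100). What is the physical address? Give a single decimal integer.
Answer: 1172

Derivation:
vaddr = 244 = 0b11110100
Split: l1_idx=3, l2_idx=3, offset=4
L1[3] = 1
L2[1][3] = 73
paddr = 73 * 16 + 4 = 1172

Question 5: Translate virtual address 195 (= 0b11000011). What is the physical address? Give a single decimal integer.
vaddr = 195 = 0b11000011
Split: l1_idx=3, l2_idx=0, offset=3
L1[3] = 1
L2[1][0] = 27
paddr = 27 * 16 + 3 = 435

Answer: 435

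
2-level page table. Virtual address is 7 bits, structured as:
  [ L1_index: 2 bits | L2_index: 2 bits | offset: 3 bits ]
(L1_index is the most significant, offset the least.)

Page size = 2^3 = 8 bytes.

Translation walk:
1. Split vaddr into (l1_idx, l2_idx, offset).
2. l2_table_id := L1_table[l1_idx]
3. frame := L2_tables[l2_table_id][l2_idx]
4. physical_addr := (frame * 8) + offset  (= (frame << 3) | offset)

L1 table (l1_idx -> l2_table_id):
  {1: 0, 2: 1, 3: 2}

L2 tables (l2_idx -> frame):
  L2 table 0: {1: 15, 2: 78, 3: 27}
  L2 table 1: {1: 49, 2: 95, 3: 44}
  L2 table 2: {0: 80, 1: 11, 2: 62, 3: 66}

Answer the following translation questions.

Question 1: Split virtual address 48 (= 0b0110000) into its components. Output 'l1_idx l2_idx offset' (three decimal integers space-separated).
vaddr = 48 = 0b0110000
  top 2 bits -> l1_idx = 1
  next 2 bits -> l2_idx = 2
  bottom 3 bits -> offset = 0

Answer: 1 2 0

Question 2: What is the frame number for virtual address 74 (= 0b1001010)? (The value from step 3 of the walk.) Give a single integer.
vaddr = 74: l1_idx=2, l2_idx=1
L1[2] = 1; L2[1][1] = 49

Answer: 49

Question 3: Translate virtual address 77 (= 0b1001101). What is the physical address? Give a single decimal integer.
vaddr = 77 = 0b1001101
Split: l1_idx=2, l2_idx=1, offset=5
L1[2] = 1
L2[1][1] = 49
paddr = 49 * 8 + 5 = 397

Answer: 397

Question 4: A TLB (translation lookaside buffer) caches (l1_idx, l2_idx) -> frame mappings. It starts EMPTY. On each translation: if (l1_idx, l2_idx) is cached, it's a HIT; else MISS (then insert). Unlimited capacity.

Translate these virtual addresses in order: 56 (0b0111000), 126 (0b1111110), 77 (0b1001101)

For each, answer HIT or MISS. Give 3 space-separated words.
vaddr=56: (1,3) not in TLB -> MISS, insert
vaddr=126: (3,3) not in TLB -> MISS, insert
vaddr=77: (2,1) not in TLB -> MISS, insert

Answer: MISS MISS MISS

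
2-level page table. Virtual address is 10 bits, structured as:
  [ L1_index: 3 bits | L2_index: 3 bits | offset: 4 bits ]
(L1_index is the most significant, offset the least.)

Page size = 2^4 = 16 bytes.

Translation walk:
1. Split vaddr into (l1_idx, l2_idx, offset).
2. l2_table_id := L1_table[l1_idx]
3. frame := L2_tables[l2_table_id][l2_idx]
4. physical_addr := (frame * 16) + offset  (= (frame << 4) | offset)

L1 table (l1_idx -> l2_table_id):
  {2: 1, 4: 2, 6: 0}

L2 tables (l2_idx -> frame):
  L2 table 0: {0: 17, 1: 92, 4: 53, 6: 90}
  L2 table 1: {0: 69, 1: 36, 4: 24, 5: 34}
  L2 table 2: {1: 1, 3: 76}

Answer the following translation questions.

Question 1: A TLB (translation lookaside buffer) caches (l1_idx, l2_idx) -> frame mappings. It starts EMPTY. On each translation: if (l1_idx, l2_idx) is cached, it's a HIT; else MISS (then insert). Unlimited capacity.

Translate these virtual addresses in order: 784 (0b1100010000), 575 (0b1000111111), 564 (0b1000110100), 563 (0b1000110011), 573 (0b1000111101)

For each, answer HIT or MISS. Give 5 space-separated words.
vaddr=784: (6,1) not in TLB -> MISS, insert
vaddr=575: (4,3) not in TLB -> MISS, insert
vaddr=564: (4,3) in TLB -> HIT
vaddr=563: (4,3) in TLB -> HIT
vaddr=573: (4,3) in TLB -> HIT

Answer: MISS MISS HIT HIT HIT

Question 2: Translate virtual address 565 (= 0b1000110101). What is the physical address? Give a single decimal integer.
Answer: 1221

Derivation:
vaddr = 565 = 0b1000110101
Split: l1_idx=4, l2_idx=3, offset=5
L1[4] = 2
L2[2][3] = 76
paddr = 76 * 16 + 5 = 1221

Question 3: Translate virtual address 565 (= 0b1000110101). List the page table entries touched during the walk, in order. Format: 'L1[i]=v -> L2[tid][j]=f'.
Answer: L1[4]=2 -> L2[2][3]=76

Derivation:
vaddr = 565 = 0b1000110101
Split: l1_idx=4, l2_idx=3, offset=5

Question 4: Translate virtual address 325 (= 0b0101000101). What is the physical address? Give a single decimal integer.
Answer: 389

Derivation:
vaddr = 325 = 0b0101000101
Split: l1_idx=2, l2_idx=4, offset=5
L1[2] = 1
L2[1][4] = 24
paddr = 24 * 16 + 5 = 389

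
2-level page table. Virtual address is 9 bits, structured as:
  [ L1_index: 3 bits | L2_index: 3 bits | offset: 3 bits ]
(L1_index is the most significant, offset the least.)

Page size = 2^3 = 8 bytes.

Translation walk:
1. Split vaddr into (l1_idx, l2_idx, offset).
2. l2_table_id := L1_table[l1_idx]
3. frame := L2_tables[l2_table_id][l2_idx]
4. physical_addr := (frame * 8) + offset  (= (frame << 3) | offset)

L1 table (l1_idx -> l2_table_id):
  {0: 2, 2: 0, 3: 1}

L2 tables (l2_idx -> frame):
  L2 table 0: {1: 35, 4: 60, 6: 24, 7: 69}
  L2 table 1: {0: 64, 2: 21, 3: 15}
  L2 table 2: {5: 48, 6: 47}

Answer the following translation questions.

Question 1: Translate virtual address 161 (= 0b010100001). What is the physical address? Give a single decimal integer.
vaddr = 161 = 0b010100001
Split: l1_idx=2, l2_idx=4, offset=1
L1[2] = 0
L2[0][4] = 60
paddr = 60 * 8 + 1 = 481

Answer: 481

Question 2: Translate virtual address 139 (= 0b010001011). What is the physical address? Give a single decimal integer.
Answer: 283

Derivation:
vaddr = 139 = 0b010001011
Split: l1_idx=2, l2_idx=1, offset=3
L1[2] = 0
L2[0][1] = 35
paddr = 35 * 8 + 3 = 283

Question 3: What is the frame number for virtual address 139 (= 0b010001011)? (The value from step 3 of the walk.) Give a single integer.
vaddr = 139: l1_idx=2, l2_idx=1
L1[2] = 0; L2[0][1] = 35

Answer: 35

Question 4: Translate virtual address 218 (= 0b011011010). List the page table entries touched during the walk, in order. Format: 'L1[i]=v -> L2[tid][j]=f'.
vaddr = 218 = 0b011011010
Split: l1_idx=3, l2_idx=3, offset=2

Answer: L1[3]=1 -> L2[1][3]=15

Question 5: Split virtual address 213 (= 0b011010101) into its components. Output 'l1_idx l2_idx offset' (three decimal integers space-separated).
Answer: 3 2 5

Derivation:
vaddr = 213 = 0b011010101
  top 3 bits -> l1_idx = 3
  next 3 bits -> l2_idx = 2
  bottom 3 bits -> offset = 5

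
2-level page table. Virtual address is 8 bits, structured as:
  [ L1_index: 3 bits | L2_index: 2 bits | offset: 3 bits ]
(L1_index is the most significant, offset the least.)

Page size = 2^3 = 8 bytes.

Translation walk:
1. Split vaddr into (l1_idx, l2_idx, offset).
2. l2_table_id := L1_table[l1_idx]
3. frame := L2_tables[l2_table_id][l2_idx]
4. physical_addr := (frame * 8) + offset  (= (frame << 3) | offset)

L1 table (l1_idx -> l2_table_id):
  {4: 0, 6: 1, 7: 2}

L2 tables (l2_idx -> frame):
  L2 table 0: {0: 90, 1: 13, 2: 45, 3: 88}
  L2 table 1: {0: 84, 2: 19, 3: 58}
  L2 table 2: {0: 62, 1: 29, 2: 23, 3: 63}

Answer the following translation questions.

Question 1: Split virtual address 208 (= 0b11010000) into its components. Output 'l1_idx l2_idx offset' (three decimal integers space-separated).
vaddr = 208 = 0b11010000
  top 3 bits -> l1_idx = 6
  next 2 bits -> l2_idx = 2
  bottom 3 bits -> offset = 0

Answer: 6 2 0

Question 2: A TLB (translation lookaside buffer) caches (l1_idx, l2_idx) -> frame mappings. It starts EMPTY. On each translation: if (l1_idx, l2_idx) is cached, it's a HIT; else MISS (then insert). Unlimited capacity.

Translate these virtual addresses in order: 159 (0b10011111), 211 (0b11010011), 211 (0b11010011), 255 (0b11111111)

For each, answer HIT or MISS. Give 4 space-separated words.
vaddr=159: (4,3) not in TLB -> MISS, insert
vaddr=211: (6,2) not in TLB -> MISS, insert
vaddr=211: (6,2) in TLB -> HIT
vaddr=255: (7,3) not in TLB -> MISS, insert

Answer: MISS MISS HIT MISS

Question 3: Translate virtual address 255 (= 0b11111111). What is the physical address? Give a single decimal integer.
Answer: 511

Derivation:
vaddr = 255 = 0b11111111
Split: l1_idx=7, l2_idx=3, offset=7
L1[7] = 2
L2[2][3] = 63
paddr = 63 * 8 + 7 = 511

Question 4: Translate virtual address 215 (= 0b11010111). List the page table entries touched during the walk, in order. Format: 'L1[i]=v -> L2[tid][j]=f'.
Answer: L1[6]=1 -> L2[1][2]=19

Derivation:
vaddr = 215 = 0b11010111
Split: l1_idx=6, l2_idx=2, offset=7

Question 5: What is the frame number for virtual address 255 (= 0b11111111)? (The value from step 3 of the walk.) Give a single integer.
Answer: 63

Derivation:
vaddr = 255: l1_idx=7, l2_idx=3
L1[7] = 2; L2[2][3] = 63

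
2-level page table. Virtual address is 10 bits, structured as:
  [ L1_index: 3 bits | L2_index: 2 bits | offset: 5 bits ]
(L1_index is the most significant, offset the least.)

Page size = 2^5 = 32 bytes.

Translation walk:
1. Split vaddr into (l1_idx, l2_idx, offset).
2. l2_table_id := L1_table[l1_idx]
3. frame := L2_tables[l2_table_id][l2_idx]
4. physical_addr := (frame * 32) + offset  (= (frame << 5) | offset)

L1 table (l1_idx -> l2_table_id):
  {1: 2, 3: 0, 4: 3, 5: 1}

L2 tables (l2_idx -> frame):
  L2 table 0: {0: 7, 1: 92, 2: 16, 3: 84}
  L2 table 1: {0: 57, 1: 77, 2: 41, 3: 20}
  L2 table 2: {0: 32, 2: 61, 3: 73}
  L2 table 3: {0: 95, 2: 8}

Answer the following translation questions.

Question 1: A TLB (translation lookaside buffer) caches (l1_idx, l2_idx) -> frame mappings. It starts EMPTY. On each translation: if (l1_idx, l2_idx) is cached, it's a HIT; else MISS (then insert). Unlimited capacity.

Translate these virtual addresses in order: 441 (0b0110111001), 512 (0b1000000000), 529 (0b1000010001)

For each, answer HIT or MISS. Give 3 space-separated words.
Answer: MISS MISS HIT

Derivation:
vaddr=441: (3,1) not in TLB -> MISS, insert
vaddr=512: (4,0) not in TLB -> MISS, insert
vaddr=529: (4,0) in TLB -> HIT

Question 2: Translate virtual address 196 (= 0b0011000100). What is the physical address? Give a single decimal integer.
Answer: 1956

Derivation:
vaddr = 196 = 0b0011000100
Split: l1_idx=1, l2_idx=2, offset=4
L1[1] = 2
L2[2][2] = 61
paddr = 61 * 32 + 4 = 1956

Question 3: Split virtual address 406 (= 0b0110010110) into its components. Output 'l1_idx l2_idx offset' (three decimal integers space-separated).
vaddr = 406 = 0b0110010110
  top 3 bits -> l1_idx = 3
  next 2 bits -> l2_idx = 0
  bottom 5 bits -> offset = 22

Answer: 3 0 22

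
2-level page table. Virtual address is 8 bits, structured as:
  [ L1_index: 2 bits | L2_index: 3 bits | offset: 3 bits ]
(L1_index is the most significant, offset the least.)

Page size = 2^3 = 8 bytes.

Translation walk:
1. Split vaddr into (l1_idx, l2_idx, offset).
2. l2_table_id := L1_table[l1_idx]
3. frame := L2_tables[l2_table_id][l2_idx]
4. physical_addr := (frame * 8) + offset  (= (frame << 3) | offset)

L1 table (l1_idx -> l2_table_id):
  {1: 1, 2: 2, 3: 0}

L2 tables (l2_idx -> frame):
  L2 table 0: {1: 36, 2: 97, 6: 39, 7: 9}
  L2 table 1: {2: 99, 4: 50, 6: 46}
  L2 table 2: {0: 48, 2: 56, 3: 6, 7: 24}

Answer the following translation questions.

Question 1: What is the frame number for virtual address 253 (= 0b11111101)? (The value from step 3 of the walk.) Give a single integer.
Answer: 9

Derivation:
vaddr = 253: l1_idx=3, l2_idx=7
L1[3] = 0; L2[0][7] = 9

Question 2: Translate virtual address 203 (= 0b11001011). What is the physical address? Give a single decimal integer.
vaddr = 203 = 0b11001011
Split: l1_idx=3, l2_idx=1, offset=3
L1[3] = 0
L2[0][1] = 36
paddr = 36 * 8 + 3 = 291

Answer: 291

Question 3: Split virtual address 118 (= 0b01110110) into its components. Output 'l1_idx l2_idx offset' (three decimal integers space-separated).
Answer: 1 6 6

Derivation:
vaddr = 118 = 0b01110110
  top 2 bits -> l1_idx = 1
  next 3 bits -> l2_idx = 6
  bottom 3 bits -> offset = 6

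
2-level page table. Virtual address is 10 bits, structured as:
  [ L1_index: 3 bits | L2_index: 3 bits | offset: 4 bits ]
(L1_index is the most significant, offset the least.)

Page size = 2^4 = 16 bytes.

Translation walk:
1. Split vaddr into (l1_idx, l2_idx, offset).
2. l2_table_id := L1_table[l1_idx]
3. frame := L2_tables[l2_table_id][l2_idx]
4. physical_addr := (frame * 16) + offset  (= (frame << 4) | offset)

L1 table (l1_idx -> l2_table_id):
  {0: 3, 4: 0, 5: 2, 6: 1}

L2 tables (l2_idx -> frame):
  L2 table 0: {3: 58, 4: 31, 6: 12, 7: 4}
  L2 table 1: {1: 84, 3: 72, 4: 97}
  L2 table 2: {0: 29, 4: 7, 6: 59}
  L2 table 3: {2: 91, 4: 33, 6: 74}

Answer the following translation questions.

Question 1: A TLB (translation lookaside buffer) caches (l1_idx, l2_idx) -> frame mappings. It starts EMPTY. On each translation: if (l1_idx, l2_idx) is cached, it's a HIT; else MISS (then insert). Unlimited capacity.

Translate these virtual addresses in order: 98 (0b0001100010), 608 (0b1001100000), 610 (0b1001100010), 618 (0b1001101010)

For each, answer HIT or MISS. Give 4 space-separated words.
Answer: MISS MISS HIT HIT

Derivation:
vaddr=98: (0,6) not in TLB -> MISS, insert
vaddr=608: (4,6) not in TLB -> MISS, insert
vaddr=610: (4,6) in TLB -> HIT
vaddr=618: (4,6) in TLB -> HIT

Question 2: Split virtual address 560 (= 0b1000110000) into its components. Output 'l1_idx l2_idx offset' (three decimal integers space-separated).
vaddr = 560 = 0b1000110000
  top 3 bits -> l1_idx = 4
  next 3 bits -> l2_idx = 3
  bottom 4 bits -> offset = 0

Answer: 4 3 0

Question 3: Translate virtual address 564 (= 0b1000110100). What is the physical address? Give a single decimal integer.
vaddr = 564 = 0b1000110100
Split: l1_idx=4, l2_idx=3, offset=4
L1[4] = 0
L2[0][3] = 58
paddr = 58 * 16 + 4 = 932

Answer: 932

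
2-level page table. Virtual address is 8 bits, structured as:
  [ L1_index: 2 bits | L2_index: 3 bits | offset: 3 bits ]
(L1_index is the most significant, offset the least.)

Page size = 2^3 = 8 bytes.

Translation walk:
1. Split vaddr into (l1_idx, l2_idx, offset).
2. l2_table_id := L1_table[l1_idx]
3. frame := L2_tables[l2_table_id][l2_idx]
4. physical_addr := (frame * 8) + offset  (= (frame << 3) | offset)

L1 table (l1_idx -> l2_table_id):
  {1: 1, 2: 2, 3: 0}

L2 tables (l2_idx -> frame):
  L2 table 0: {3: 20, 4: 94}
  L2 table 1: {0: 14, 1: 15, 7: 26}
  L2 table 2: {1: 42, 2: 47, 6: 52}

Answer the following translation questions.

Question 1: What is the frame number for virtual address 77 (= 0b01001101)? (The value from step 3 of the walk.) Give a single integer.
Answer: 15

Derivation:
vaddr = 77: l1_idx=1, l2_idx=1
L1[1] = 1; L2[1][1] = 15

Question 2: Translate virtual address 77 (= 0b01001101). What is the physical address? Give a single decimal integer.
vaddr = 77 = 0b01001101
Split: l1_idx=1, l2_idx=1, offset=5
L1[1] = 1
L2[1][1] = 15
paddr = 15 * 8 + 5 = 125

Answer: 125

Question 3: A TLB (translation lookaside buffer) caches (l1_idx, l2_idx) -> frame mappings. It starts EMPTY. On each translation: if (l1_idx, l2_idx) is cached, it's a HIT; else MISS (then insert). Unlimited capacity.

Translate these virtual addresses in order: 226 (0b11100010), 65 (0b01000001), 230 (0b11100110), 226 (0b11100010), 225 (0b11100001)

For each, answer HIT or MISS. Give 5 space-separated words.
vaddr=226: (3,4) not in TLB -> MISS, insert
vaddr=65: (1,0) not in TLB -> MISS, insert
vaddr=230: (3,4) in TLB -> HIT
vaddr=226: (3,4) in TLB -> HIT
vaddr=225: (3,4) in TLB -> HIT

Answer: MISS MISS HIT HIT HIT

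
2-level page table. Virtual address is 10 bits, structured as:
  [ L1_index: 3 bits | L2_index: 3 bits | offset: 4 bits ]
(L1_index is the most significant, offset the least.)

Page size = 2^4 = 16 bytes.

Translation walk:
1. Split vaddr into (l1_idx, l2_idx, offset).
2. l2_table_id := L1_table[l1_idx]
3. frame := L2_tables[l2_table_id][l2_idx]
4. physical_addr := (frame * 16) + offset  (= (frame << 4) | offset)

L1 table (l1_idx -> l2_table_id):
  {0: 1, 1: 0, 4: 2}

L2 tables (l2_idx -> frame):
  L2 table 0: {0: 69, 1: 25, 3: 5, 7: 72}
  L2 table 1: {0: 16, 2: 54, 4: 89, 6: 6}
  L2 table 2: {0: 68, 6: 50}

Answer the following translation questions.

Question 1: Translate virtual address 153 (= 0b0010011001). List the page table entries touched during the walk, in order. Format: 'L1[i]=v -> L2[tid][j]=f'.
Answer: L1[1]=0 -> L2[0][1]=25

Derivation:
vaddr = 153 = 0b0010011001
Split: l1_idx=1, l2_idx=1, offset=9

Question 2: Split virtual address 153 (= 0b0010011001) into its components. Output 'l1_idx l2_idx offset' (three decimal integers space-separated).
Answer: 1 1 9

Derivation:
vaddr = 153 = 0b0010011001
  top 3 bits -> l1_idx = 1
  next 3 bits -> l2_idx = 1
  bottom 4 bits -> offset = 9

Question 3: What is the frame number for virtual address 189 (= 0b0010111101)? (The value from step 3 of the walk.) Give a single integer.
Answer: 5

Derivation:
vaddr = 189: l1_idx=1, l2_idx=3
L1[1] = 0; L2[0][3] = 5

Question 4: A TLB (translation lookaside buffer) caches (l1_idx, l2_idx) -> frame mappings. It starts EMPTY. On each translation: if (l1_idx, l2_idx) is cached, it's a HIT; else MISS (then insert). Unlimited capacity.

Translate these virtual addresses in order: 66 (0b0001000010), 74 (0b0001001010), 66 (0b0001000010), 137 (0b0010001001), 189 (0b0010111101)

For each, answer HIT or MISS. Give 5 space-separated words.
vaddr=66: (0,4) not in TLB -> MISS, insert
vaddr=74: (0,4) in TLB -> HIT
vaddr=66: (0,4) in TLB -> HIT
vaddr=137: (1,0) not in TLB -> MISS, insert
vaddr=189: (1,3) not in TLB -> MISS, insert

Answer: MISS HIT HIT MISS MISS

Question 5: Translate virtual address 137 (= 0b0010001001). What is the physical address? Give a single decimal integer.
vaddr = 137 = 0b0010001001
Split: l1_idx=1, l2_idx=0, offset=9
L1[1] = 0
L2[0][0] = 69
paddr = 69 * 16 + 9 = 1113

Answer: 1113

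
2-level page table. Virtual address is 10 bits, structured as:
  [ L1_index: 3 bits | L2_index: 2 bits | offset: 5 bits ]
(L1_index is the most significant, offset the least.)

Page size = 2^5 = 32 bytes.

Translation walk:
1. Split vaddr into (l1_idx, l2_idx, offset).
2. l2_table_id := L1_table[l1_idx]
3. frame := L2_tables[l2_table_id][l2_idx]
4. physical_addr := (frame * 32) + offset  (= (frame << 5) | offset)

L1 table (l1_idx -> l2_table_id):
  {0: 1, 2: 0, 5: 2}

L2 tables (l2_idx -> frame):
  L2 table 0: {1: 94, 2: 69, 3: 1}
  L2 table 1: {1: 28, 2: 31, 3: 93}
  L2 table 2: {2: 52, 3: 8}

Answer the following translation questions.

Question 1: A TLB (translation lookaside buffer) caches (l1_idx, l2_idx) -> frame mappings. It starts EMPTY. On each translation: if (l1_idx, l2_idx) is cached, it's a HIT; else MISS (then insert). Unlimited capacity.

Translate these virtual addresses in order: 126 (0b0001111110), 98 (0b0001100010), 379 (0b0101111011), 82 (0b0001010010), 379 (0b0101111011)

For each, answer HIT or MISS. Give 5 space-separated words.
vaddr=126: (0,3) not in TLB -> MISS, insert
vaddr=98: (0,3) in TLB -> HIT
vaddr=379: (2,3) not in TLB -> MISS, insert
vaddr=82: (0,2) not in TLB -> MISS, insert
vaddr=379: (2,3) in TLB -> HIT

Answer: MISS HIT MISS MISS HIT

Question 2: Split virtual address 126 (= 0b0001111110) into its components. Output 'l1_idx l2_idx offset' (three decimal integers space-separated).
Answer: 0 3 30

Derivation:
vaddr = 126 = 0b0001111110
  top 3 bits -> l1_idx = 0
  next 2 bits -> l2_idx = 3
  bottom 5 bits -> offset = 30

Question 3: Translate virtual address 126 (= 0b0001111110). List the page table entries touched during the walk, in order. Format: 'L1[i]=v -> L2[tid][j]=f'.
Answer: L1[0]=1 -> L2[1][3]=93

Derivation:
vaddr = 126 = 0b0001111110
Split: l1_idx=0, l2_idx=3, offset=30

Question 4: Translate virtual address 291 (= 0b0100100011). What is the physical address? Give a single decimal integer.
vaddr = 291 = 0b0100100011
Split: l1_idx=2, l2_idx=1, offset=3
L1[2] = 0
L2[0][1] = 94
paddr = 94 * 32 + 3 = 3011

Answer: 3011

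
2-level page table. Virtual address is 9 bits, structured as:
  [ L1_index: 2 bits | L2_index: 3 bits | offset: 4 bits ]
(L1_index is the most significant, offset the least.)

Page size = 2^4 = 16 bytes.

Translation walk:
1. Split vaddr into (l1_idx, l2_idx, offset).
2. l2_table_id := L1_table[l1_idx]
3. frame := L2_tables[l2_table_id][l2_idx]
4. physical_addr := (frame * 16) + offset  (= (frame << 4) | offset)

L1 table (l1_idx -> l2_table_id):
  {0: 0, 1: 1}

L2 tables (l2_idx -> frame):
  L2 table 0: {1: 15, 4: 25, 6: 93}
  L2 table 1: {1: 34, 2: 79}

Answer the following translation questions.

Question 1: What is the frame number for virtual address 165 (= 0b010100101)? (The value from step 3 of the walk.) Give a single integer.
vaddr = 165: l1_idx=1, l2_idx=2
L1[1] = 1; L2[1][2] = 79

Answer: 79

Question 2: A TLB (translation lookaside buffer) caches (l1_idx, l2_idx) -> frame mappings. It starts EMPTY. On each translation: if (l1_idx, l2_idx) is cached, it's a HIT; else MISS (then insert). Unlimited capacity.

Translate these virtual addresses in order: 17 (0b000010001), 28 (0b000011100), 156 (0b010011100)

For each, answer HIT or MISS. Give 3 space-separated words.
vaddr=17: (0,1) not in TLB -> MISS, insert
vaddr=28: (0,1) in TLB -> HIT
vaddr=156: (1,1) not in TLB -> MISS, insert

Answer: MISS HIT MISS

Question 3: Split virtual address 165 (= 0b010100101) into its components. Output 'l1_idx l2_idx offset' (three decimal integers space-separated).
Answer: 1 2 5

Derivation:
vaddr = 165 = 0b010100101
  top 2 bits -> l1_idx = 1
  next 3 bits -> l2_idx = 2
  bottom 4 bits -> offset = 5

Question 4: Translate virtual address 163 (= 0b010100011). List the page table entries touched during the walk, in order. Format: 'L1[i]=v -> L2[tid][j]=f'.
vaddr = 163 = 0b010100011
Split: l1_idx=1, l2_idx=2, offset=3

Answer: L1[1]=1 -> L2[1][2]=79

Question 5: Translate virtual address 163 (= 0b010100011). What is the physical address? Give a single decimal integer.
Answer: 1267

Derivation:
vaddr = 163 = 0b010100011
Split: l1_idx=1, l2_idx=2, offset=3
L1[1] = 1
L2[1][2] = 79
paddr = 79 * 16 + 3 = 1267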